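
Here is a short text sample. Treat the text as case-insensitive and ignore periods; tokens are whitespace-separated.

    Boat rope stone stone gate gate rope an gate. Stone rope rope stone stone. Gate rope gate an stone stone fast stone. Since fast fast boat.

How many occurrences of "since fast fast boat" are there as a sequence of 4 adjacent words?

1

Scanning the 23 overlapping 4-gram windows for "since fast fast boat":
  position 23–26: since fast fast boat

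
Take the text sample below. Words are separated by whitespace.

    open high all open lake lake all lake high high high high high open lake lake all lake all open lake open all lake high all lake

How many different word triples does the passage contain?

27 tokens → 25 trigram windows in total.
Repeated trigrams (each contributes count−1 duplicates):
  high high high: 3
  all lake high: 2
  all open lake: 2
  lake all lake: 2
  lake lake all: 2
  open lake lake: 2
7 duplicate windows → 25 − 7 = 18 distinct.

18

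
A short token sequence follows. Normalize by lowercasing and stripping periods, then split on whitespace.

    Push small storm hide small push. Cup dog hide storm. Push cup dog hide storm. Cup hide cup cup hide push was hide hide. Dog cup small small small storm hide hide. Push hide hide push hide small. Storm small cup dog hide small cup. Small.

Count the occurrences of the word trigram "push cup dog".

2

Scanning the 44 overlapping trigram windows for "push cup dog":
  position 6–8: push cup dog
  position 11–13: push cup dog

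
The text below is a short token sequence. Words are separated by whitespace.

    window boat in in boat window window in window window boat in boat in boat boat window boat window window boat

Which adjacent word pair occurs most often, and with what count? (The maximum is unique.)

"window boat", 4 times

Bigram frequencies (highest first):
  window boat: 4
  boat in: 3
  in boat: 3
  boat window: 3
  window window: 3
  in in: 1
  … (3 more, each ≤ 1)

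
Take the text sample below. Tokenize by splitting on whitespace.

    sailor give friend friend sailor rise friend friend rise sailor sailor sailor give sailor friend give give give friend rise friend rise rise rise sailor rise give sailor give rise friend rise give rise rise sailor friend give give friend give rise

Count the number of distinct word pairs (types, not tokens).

16

42 tokens → 41 bigram windows in total.
Repeated bigrams (each contributes count−1 duplicates):
  friend rise: 4
  friend give: 3
  give friend: 3
  give give: 3
  give rise: 3
  rise friend: 3
  rise rise: 3
  rise sailor: 3
  … (7 more repeated)
25 duplicate windows → 41 − 25 = 16 distinct.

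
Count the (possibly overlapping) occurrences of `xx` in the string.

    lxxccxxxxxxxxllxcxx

Sliding a length-2 window over the 19 characters (18 positions):
  position 2–3: xx
  position 6–7: xx
  position 7–8: xx
  position 8–9: xx
  position 9–10: xx
  position 10–11: xx
  position 11–12: xx
  position 12–13: xx
  position 18–19: xx

9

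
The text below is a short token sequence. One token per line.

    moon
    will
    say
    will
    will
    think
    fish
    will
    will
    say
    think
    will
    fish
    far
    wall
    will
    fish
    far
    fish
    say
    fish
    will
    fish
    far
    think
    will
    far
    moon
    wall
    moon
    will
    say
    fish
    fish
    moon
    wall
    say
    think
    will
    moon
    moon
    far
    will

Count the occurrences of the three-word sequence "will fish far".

3

Scanning the 41 overlapping trigram windows for "will fish far":
  position 12–14: will fish far
  position 16–18: will fish far
  position 22–24: will fish far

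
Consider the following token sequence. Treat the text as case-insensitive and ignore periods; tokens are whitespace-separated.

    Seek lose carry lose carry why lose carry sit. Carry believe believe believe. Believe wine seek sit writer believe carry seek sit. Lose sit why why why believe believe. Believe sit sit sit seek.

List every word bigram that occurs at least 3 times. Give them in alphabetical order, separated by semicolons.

believe believe; lose carry

Bigram counts meeting the condition (at least 3 times):
  believe believe: 5
  lose carry: 3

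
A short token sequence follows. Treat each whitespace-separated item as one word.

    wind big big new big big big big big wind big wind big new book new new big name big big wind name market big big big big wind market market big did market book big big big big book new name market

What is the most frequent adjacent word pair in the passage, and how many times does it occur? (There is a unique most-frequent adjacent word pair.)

Bigram frequencies (highest first):
  big big: 12
  big wind: 4
  wind big: 3
  big new: 2
  new big: 2
  book new: 2
  … (15 more, each ≤ 2)

"big big", 12 times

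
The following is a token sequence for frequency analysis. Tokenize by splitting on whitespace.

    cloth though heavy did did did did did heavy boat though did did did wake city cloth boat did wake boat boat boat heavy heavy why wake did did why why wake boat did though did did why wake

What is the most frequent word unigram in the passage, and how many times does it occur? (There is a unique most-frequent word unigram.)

Unigram frequencies (highest first):
  did: 14
  boat: 6
  wake: 5
  heavy: 4
  why: 4
  though: 3
  … (2 more, each ≤ 2)

"did", 14 times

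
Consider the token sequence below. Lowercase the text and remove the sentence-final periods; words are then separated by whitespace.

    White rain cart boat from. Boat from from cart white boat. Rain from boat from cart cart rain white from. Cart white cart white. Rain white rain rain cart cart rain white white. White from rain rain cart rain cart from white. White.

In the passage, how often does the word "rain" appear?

Scanning the 43 tokens for "rain":
  position 2: rain
  position 12: rain
  position 18: rain
  position 25: rain
  position 27: rain
  position 28: rain
  position 31: rain
  position 36: rain
  position 37: rain
  position 39: rain

10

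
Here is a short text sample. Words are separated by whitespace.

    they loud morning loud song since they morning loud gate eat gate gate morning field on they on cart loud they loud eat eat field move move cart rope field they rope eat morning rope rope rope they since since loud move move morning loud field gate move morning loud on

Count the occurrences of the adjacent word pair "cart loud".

1

Scanning the 50 overlapping bigram windows for "cart loud":
  position 19–20: cart loud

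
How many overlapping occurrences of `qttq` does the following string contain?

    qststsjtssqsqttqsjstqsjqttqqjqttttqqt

2

Sliding a length-4 window over the 37 characters (34 positions):
  position 13–16: qttq
  position 24–27: qttq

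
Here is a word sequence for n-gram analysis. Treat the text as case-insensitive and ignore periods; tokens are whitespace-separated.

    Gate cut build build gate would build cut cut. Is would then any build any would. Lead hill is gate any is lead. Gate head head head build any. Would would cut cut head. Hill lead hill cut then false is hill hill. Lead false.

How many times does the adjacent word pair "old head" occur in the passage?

Scanning the 44 overlapping bigram windows for "old head":
  (none found)

0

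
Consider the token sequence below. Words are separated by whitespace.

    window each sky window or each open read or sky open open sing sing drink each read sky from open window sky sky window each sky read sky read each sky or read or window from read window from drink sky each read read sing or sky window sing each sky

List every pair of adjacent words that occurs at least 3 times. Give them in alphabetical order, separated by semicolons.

Bigram counts meeting the condition (at least 3 times):
  each sky: 4
  sky window: 3

each sky; sky window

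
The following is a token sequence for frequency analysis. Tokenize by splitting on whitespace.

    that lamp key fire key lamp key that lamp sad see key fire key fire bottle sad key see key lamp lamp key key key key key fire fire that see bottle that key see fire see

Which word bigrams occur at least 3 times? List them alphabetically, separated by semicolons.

Bigram counts meeting the condition (at least 3 times):
  key fire: 4
  key key: 4
  lamp key: 3

key fire; key key; lamp key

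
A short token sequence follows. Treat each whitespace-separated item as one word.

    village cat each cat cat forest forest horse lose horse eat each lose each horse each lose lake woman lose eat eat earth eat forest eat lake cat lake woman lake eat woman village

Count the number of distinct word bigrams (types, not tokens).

31

34 tokens → 33 bigram windows in total.
Repeated bigrams (each contributes count−1 duplicates):
  each lose: 2
  lake woman: 2
2 duplicate windows → 33 − 2 = 31 distinct.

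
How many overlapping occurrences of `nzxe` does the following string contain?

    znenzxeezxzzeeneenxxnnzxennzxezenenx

3

Sliding a length-4 window over the 36 characters (33 positions):
  position 4–7: nzxe
  position 22–25: nzxe
  position 27–30: nzxe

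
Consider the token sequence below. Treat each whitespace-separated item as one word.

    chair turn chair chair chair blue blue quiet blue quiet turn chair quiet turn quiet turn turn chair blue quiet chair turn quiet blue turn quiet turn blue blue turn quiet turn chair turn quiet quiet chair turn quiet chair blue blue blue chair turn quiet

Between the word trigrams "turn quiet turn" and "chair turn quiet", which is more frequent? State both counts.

"chair turn quiet" (4 vs 3)

"turn quiet turn": 3 occurrences
"chair turn quiet": 4 occurrences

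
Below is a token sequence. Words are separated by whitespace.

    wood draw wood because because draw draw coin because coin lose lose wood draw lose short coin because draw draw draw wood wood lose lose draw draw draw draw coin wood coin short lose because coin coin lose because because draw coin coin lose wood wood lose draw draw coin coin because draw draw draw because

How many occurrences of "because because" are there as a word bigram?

Scanning the 55 overlapping bigram windows for "because because":
  position 4–5: because because
  position 39–40: because because

2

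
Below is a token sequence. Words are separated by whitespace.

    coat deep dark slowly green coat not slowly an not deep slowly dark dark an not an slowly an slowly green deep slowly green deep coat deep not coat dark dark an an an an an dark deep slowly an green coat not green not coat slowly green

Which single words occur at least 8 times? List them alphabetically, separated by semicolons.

an; slowly

Unigram counts meeting the condition (at least 8 times):
  an: 10
  slowly: 8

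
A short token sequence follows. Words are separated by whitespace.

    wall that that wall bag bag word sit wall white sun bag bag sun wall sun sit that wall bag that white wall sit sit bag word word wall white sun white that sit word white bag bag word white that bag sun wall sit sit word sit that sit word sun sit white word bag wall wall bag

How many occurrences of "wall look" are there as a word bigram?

Scanning the 58 overlapping bigram windows for "wall look":
  (none found)

0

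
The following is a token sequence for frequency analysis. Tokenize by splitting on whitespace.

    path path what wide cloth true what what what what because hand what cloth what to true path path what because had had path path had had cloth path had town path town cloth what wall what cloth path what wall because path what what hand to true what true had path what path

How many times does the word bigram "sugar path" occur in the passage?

Scanning the 53 overlapping bigram windows for "sugar path":
  (none found)

0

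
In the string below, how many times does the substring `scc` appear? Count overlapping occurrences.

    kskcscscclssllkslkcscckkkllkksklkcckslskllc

2

Sliding a length-3 window over the 43 characters (41 positions):
  position 7–9: scc
  position 20–22: scc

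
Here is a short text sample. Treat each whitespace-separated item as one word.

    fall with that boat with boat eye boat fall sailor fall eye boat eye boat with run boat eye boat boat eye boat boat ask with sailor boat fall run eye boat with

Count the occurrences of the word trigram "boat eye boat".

Scanning the 31 overlapping trigram windows for "boat eye boat":
  position 6–8: boat eye boat
  position 13–15: boat eye boat
  position 18–20: boat eye boat
  position 21–23: boat eye boat

4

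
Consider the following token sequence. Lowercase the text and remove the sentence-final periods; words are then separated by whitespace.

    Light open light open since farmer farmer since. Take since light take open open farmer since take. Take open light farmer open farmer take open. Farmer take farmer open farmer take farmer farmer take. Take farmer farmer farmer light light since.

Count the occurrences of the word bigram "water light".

Scanning the 40 overlapping bigram windows for "water light":
  (none found)

0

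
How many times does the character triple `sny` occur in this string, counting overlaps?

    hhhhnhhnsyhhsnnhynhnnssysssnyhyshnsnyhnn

2

Sliding a length-3 window over the 40 characters (38 positions):
  position 27–29: sny
  position 35–37: sny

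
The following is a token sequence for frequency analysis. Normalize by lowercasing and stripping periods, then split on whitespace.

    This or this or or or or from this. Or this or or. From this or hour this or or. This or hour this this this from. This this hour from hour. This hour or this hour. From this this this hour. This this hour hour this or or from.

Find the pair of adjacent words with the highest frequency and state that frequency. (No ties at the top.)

Bigram frequencies (highest first):
  this or: 8
  or or: 6
  this this: 6
  hour this: 5
  this hour: 5
  or this: 4
  … (8 more, each ≤ 4)

"this or", 8 times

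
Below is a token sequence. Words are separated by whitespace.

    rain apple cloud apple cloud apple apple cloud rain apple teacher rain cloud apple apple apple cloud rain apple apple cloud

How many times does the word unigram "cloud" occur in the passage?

Scanning the 21 tokens for "cloud":
  position 3: cloud
  position 5: cloud
  position 8: cloud
  position 13: cloud
  position 17: cloud
  position 21: cloud

6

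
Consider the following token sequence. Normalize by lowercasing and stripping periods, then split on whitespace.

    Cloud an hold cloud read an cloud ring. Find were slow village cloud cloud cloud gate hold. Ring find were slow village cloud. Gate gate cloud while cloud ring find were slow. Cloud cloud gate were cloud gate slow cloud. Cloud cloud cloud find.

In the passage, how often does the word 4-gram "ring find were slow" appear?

Scanning the 41 overlapping 4-gram windows for "ring find were slow":
  position 8–11: ring find were slow
  position 18–21: ring find were slow
  position 29–32: ring find were slow

3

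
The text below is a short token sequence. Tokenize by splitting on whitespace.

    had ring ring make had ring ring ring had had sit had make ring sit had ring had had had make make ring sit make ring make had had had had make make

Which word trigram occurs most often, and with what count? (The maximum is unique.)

"had had had", 3 times

Trigram frequencies (highest first):
  had had had: 3
  had ring ring: 2
  ring make had: 2
  ring had had: 2
  make ring sit: 2
  had had make: 2
  … (17 more, each ≤ 2)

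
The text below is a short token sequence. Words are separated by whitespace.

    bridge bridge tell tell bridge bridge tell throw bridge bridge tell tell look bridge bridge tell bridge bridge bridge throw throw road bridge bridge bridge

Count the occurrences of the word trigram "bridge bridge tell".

4

Scanning the 23 overlapping trigram windows for "bridge bridge tell":
  position 1–3: bridge bridge tell
  position 5–7: bridge bridge tell
  position 9–11: bridge bridge tell
  position 14–16: bridge bridge tell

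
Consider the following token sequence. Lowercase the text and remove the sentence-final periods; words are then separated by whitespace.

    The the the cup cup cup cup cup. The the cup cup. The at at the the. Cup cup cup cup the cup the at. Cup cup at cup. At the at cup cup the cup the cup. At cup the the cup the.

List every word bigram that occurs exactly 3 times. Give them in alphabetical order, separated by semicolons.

cup at; the at

Bigram counts meeting the condition (exactly 3 times):
  cup at: 3
  the at: 3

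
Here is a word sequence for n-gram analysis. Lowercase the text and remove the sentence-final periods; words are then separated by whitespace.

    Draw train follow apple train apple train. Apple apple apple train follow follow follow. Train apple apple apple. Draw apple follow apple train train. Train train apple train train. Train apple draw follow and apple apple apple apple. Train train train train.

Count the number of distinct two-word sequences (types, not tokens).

42 tokens → 41 bigram windows in total.
Repeated bigrams (each contributes count−1 duplicates):
  train train: 8
  apple apple: 7
  apple train: 6
  train apple: 5
  apple draw: 2
  follow apple: 2
  follow follow: 2
  train follow: 2
26 duplicate windows → 41 − 26 = 15 distinct.

15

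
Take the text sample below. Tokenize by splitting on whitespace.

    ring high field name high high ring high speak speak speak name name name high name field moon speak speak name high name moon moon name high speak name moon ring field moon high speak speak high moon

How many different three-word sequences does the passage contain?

38 tokens → 36 trigram windows in total.
Repeated trigrams (each contributes count−1 duplicates):
  high speak speak: 2
  name high name: 2
  speak speak name: 2
3 duplicate windows → 36 − 3 = 33 distinct.

33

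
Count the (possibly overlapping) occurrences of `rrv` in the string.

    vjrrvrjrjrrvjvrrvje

3

Sliding a length-3 window over the 19 characters (17 positions):
  position 3–5: rrv
  position 10–12: rrv
  position 15–17: rrv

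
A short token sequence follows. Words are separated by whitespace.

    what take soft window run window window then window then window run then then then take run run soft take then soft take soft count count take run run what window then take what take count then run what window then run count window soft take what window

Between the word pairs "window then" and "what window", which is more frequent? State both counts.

"window then": 4 occurrences
"what window": 3 occurrences

"window then" (4 vs 3)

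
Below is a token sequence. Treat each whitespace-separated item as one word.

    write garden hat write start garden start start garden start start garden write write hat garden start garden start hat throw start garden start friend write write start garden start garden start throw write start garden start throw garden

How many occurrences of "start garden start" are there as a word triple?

7

Scanning the 37 overlapping trigram windows for "start garden start":
  position 5–7: start garden start
  position 8–10: start garden start
  position 17–19: start garden start
  position 22–24: start garden start
  position 28–30: start garden start
  position 30–32: start garden start
  position 35–37: start garden start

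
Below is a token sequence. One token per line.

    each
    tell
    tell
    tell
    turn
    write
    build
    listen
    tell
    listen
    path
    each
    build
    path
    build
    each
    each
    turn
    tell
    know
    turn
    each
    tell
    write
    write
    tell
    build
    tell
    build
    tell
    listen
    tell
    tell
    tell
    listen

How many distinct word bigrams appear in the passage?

25

35 tokens → 34 bigram windows in total.
Repeated bigrams (each contributes count−1 duplicates):
  tell tell: 4
  tell listen: 3
  build tell: 2
  each tell: 2
  listen tell: 2
  tell build: 2
9 duplicate windows → 34 − 9 = 25 distinct.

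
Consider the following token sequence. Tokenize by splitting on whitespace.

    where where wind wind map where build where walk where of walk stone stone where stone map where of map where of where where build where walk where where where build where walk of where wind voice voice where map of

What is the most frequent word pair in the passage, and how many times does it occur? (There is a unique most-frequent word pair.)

Bigram frequencies (highest first):
  where where: 4
  map where: 3
  where build: 3
  build where: 3
  where walk: 3
  where of: 3
  … (18 more, each ≤ 2)

"where where", 4 times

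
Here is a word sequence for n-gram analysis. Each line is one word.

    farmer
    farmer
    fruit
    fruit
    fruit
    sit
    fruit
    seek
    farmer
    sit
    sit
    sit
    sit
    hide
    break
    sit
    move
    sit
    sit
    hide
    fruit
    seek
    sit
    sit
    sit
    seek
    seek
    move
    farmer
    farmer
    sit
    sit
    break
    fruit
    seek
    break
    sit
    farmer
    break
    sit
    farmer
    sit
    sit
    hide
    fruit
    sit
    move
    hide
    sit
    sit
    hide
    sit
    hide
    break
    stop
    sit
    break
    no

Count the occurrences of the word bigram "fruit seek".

Scanning the 57 overlapping bigram windows for "fruit seek":
  position 7–8: fruit seek
  position 21–22: fruit seek
  position 34–35: fruit seek

3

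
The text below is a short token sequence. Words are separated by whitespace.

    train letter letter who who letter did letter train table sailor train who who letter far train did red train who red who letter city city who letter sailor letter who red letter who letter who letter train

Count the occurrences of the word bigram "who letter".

Scanning the 37 overlapping bigram windows for "who letter":
  position 5–6: who letter
  position 14–15: who letter
  position 23–24: who letter
  position 27–28: who letter
  position 34–35: who letter
  position 36–37: who letter

6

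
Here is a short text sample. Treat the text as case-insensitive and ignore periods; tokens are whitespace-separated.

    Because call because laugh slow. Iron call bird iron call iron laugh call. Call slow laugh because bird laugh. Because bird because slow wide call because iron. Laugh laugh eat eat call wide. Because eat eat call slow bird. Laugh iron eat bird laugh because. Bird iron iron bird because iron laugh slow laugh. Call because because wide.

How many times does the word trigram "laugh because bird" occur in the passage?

Scanning the 56 overlapping trigram windows for "laugh because bird":
  position 16–18: laugh because bird
  position 19–21: laugh because bird
  position 44–46: laugh because bird

3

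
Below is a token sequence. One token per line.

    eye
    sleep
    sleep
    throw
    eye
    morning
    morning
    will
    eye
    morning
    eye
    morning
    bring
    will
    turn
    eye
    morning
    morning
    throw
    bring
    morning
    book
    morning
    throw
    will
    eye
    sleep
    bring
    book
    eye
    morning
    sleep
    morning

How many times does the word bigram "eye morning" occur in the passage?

Scanning the 32 overlapping bigram windows for "eye morning":
  position 5–6: eye morning
  position 9–10: eye morning
  position 11–12: eye morning
  position 16–17: eye morning
  position 30–31: eye morning

5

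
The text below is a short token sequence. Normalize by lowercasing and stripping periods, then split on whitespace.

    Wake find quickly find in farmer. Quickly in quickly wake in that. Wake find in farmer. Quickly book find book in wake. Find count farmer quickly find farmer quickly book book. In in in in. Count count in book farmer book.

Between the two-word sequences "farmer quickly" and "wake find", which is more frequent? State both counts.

"farmer quickly" (4 vs 3)

"farmer quickly": 4 occurrences
"wake find": 3 occurrences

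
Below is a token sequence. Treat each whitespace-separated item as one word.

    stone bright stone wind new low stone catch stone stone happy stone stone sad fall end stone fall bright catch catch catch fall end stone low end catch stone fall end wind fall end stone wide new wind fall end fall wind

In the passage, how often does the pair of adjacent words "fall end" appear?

Scanning the 41 overlapping bigram windows for "fall end":
  position 15–16: fall end
  position 23–24: fall end
  position 30–31: fall end
  position 33–34: fall end
  position 39–40: fall end

5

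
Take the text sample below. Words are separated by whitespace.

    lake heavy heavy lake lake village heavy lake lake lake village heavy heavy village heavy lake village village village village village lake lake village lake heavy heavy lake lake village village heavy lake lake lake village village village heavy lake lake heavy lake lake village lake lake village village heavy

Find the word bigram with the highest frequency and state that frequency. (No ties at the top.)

"lake lake", 10 times

Bigram frequencies (highest first):
  lake lake: 10
  lake village: 8
  village village: 8
  heavy lake: 7
  village heavy: 6
  lake heavy: 3
  … (3 more, each ≤ 3)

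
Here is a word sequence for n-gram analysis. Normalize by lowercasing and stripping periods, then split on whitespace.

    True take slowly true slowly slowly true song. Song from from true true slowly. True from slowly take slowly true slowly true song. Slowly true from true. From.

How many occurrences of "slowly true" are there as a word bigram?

Scanning the 27 overlapping bigram windows for "slowly true":
  position 3–4: slowly true
  position 6–7: slowly true
  position 14–15: slowly true
  position 19–20: slowly true
  position 21–22: slowly true
  position 24–25: slowly true

6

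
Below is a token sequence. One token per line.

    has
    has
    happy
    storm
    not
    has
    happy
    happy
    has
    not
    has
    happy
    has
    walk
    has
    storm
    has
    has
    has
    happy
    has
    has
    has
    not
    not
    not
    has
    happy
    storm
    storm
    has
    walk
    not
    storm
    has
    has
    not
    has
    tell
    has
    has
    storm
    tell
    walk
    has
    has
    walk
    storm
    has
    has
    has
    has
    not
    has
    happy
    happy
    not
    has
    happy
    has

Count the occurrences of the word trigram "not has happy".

Scanning the 58 overlapping trigram windows for "not has happy":
  position 5–7: not has happy
  position 10–12: not has happy
  position 26–28: not has happy
  position 53–55: not has happy
  position 57–59: not has happy

5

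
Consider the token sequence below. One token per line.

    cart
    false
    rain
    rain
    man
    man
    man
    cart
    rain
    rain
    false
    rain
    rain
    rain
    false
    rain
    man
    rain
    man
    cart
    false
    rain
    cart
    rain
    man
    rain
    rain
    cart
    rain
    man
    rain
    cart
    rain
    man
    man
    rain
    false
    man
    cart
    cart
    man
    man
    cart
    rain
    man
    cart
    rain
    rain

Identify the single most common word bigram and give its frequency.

Bigram frequencies (highest first):
  rain man: 7
  rain rain: 6
  cart rain: 6
  man cart: 5
  false rain: 4
  man man: 4
  … (7 more, each ≤ 4)

"rain man", 7 times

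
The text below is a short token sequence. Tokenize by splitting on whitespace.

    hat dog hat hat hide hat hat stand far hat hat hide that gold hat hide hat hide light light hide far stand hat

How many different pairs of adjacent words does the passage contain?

24 tokens → 23 bigram windows in total.
Repeated bigrams (each contributes count−1 duplicates):
  hat hide: 4
  hat hat: 3
  hide hat: 2
6 duplicate windows → 23 − 6 = 17 distinct.

17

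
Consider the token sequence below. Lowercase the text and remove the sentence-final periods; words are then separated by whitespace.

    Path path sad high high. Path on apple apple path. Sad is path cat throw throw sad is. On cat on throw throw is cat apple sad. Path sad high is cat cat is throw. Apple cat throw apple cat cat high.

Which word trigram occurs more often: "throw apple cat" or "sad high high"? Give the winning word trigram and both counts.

"throw apple cat": 2 occurrences
"sad high high": 1 occurrence

"throw apple cat" (2 vs 1)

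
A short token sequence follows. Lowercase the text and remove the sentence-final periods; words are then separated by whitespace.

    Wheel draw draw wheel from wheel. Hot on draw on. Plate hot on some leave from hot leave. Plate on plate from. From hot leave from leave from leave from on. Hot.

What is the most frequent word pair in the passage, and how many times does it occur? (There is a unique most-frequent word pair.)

"leave from", 4 times

Bigram frequencies (highest first):
  leave from: 4
  hot on: 2
  on plate: 2
  from hot: 2
  hot leave: 2
  from leave: 2
  … (17 more, each ≤ 1)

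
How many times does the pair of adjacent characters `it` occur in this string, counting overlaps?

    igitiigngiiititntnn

Sliding a length-2 window over the 19 characters (18 positions):
  position 3–4: it
  position 12–13: it
  position 14–15: it

3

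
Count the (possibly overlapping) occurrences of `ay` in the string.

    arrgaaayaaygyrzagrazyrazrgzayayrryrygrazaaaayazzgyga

5

Sliding a length-2 window over the 52 characters (51 positions):
  position 7–8: ay
  position 10–11: ay
  position 28–29: ay
  position 30–31: ay
  position 44–45: ay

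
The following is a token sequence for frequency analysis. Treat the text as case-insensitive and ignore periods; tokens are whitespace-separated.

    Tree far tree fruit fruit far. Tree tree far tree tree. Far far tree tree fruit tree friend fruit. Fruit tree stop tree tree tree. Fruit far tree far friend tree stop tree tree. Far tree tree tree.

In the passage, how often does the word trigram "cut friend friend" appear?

0

Scanning the 36 overlapping trigram windows for "cut friend friend":
  (none found)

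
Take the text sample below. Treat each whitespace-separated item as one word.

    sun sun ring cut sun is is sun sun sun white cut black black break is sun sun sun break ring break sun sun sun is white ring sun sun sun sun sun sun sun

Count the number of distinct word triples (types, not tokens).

25

35 tokens → 33 trigram windows in total.
Repeated trigrams (each contributes count−1 duplicates):
  sun sun sun: 8
  is sun sun: 2
8 duplicate windows → 33 − 8 = 25 distinct.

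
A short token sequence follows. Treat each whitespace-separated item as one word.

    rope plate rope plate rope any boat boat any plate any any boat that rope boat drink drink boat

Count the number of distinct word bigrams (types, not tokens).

15

19 tokens → 18 bigram windows in total.
Repeated bigrams (each contributes count−1 duplicates):
  any boat: 2
  plate rope: 2
  rope plate: 2
3 duplicate windows → 18 − 3 = 15 distinct.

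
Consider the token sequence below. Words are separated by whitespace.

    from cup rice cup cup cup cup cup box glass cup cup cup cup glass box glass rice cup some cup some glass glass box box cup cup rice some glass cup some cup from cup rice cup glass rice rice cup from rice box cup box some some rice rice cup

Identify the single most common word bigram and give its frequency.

"cup cup", 8 times

Bigram frequencies (highest first):
  cup cup: 8
  rice cup: 5
  cup rice: 3
  cup some: 3
  from cup: 2
  cup box: 2
  … (18 more, each ≤ 2)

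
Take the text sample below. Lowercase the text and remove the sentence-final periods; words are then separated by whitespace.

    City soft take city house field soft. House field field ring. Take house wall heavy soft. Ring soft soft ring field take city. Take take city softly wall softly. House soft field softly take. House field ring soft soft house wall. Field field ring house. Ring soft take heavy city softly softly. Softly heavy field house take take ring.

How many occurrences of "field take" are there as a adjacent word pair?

Scanning the 58 overlapping bigram windows for "field take":
  position 21–22: field take

1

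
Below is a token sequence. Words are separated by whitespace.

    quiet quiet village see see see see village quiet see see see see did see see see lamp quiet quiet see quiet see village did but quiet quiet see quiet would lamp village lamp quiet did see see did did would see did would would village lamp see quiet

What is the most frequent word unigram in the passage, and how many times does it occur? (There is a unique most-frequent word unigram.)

"see", 18 times

Unigram frequencies (highest first):
  see: 18
  quiet: 11
  did: 6
  village: 5
  lamp: 4
  would: 4
  … (1 more, each ≤ 1)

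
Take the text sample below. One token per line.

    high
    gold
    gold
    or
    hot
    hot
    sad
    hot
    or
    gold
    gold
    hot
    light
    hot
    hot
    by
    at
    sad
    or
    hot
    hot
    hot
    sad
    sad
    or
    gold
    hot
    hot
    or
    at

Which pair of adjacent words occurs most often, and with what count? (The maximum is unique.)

"hot hot", 5 times

Bigram frequencies (highest first):
  hot hot: 5
  gold gold: 2
  or hot: 2
  hot sad: 2
  hot or: 2
  or gold: 2
  … (12 more, each ≤ 2)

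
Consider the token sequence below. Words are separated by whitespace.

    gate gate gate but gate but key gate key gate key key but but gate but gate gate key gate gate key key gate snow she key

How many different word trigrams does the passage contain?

27 tokens → 25 trigram windows in total.
Repeated trigrams (each contributes count−1 duplicates):
  but gate but: 2
  gate but gate: 2
  gate gate key: 2
  gate key gate: 2
  gate key key: 2
  key gate key: 2
6 duplicate windows → 25 − 6 = 19 distinct.

19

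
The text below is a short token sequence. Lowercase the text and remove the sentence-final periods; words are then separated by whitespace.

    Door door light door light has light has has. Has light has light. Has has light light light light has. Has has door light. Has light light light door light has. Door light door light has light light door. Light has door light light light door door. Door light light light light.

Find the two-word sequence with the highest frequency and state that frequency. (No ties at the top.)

Bigram frequencies (highest first):
  light light: 11
  door light: 9
  light has: 9
  has light: 6
  light door: 5
  has has: 5
  … (2 more, each ≤ 3)

"light light", 11 times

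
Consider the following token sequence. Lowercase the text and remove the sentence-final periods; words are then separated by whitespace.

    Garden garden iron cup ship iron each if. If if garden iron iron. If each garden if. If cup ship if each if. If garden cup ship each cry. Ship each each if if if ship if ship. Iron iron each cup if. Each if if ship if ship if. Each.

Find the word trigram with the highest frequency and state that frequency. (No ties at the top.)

"each if if", 4 times

Trigram frequencies (highest first):
  each if if: 4
  if ship if: 3
  if if if: 2
  if if garden: 2
  ship if each: 2
  if each if: 2
  … (32 more, each ≤ 2)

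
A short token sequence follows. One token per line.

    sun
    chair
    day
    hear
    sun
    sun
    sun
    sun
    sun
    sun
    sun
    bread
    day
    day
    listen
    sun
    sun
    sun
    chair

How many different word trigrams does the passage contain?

19 tokens → 17 trigram windows in total.
Repeated trigrams (each contributes count−1 duplicates):
  sun sun sun: 6
5 duplicate windows → 17 − 5 = 12 distinct.

12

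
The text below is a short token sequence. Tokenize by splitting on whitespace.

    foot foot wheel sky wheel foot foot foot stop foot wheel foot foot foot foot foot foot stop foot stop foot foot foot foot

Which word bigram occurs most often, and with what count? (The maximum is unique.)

"foot foot", 11 times

Bigram frequencies (highest first):
  foot foot: 11
  foot stop: 3
  stop foot: 3
  foot wheel: 2
  wheel foot: 2
  wheel sky: 1
  … (1 more, each ≤ 1)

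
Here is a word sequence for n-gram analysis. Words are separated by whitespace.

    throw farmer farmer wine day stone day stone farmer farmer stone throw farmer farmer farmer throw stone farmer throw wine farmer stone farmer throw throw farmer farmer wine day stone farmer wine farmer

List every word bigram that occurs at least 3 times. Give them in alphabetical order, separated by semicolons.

Bigram counts meeting the condition (at least 3 times):
  day stone: 3
  farmer farmer: 5
  farmer throw: 3
  farmer wine: 3
  stone farmer: 4
  throw farmer: 3

day stone; farmer farmer; farmer throw; farmer wine; stone farmer; throw farmer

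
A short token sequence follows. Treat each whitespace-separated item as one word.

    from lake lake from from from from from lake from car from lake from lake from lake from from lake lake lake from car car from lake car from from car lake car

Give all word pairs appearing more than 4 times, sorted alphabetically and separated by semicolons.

Bigram counts meeting the condition (more than 4 times):
  from from: 6
  from lake: 7
  lake from: 6

from from; from lake; lake from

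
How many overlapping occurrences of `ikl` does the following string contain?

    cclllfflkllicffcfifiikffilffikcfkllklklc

Sliding a length-3 window over the 40 characters (38 positions):
  (no match at any position)

0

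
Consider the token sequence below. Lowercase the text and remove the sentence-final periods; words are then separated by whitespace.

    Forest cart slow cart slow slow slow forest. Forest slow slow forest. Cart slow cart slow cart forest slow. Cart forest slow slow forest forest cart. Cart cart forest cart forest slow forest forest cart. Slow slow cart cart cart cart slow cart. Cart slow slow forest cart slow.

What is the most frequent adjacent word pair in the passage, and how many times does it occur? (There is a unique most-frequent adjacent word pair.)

"cart slow", 8 times

Bigram frequencies (highest first):
  cart slow: 8
  forest cart: 6
  slow cart: 6
  slow slow: 6
  cart cart: 6
  slow forest: 5
  … (3 more, each ≤ 4)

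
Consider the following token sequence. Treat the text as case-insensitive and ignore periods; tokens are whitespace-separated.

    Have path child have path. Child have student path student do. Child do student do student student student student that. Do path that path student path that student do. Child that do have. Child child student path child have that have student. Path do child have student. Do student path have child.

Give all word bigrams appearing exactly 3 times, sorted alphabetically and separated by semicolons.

Bigram counts meeting the condition (exactly 3 times):
  do child: 3
  do student: 3
  have student: 3
  path child: 3
  student student: 3

do child; do student; have student; path child; student student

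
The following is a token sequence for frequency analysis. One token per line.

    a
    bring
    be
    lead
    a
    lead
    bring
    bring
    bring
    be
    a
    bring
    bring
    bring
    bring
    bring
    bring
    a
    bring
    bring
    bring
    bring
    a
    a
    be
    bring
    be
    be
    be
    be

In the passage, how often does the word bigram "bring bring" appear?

10

Scanning the 29 overlapping bigram windows for "bring bring":
  position 7–8: bring bring
  position 8–9: bring bring
  position 12–13: bring bring
  position 13–14: bring bring
  position 14–15: bring bring
  position 15–16: bring bring
  position 16–17: bring bring
  position 19–20: bring bring
  position 20–21: bring bring
  position 21–22: bring bring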